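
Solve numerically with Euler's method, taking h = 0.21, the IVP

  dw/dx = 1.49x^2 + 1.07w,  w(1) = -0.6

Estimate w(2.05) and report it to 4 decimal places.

2.9162

Euler: w_{n+1} = w_n + h·f(x_n, w_n).
x=1.000000, w=-0.600000: f=0.848000 → w ← -0.600000 + 0.21·0.848000 = -0.421920
x=1.210000, w=-0.421920: f=1.730055 → w ← -0.421920 + 0.21·1.730055 = -0.058609
x=1.420000, w=-0.058609: f=2.941725 → w ← -0.058609 + 0.21·2.941725 = 0.559154
x=1.630000, w=0.559154: f=4.557075 → w ← 0.559154 + 0.21·4.557075 = 1.516140
x=1.840000, w=1.516140: f=6.666813 → w ← 1.516140 + 0.21·6.666813 = 2.916170
w(2.05) ≈ 2.9162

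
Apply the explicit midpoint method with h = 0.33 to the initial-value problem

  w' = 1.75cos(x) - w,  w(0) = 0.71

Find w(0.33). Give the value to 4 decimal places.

Midpoint: k1 = f(x_n, w_n); k2 = f(x_n + h/2, w_n + (h/2)·k1); w_{n+1} = w_n + h·k2.
x=0.000000, w=0.710000:
  k1 = f(0.000000, 0.710000) = 1.040000
  k2 = f(0.165000, 0.881600) = 0.844632
  w ← 0.710000 + 0.33·0.844632 = 0.988729
w(0.33) ≈ 0.9887

0.9887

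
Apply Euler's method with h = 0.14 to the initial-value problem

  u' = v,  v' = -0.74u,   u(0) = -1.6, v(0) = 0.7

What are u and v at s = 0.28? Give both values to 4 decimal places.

Euler on (u,v): u_{n+1} = u_n + h·u', v_{n+1} = v_n + h·v'.
0.000000: (-1.600000, 0.700000); f=(0.700000, 1.184000) → (-1.502000, 0.865760)
0.140000: (-1.502000, 0.865760); f=(0.865760, 1.111480) → (-1.380794, 1.021367)
(u(0.28), v(0.28)) ≈ (-1.3808, 1.0214)

-1.3808, 1.0214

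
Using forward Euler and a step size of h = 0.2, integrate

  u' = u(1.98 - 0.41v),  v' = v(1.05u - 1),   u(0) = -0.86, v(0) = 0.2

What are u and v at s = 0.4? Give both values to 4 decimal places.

Euler on (u,v): u_{n+1} = u_n + h·u', v_{n+1} = v_n + h·v'.
0.000000: (-0.860000, 0.200000); f=(-1.632280, -0.380600) → (-1.186456, 0.123880)
0.200000: (-1.186456, 0.123880); f=(-2.288922, -0.278207) → (-1.644240, 0.068239)
(u(0.4), v(0.4)) ≈ (-1.6442, 0.0682)

-1.6442, 0.0682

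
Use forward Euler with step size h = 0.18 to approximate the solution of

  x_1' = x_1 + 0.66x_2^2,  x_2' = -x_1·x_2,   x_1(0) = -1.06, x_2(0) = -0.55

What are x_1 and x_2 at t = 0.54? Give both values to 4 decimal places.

Euler on (x_1,x_2): x_1_{n+1} = x_1_n + h·x_1', x_2_{n+1} = x_2_n + h·x_2'.
0.000000: (-1.060000, -0.550000); f=(-0.860350, -0.583000) → (-1.214863, -0.654940)
0.180000: (-1.214863, -0.654940); f=(-0.931758, -0.795662) → (-1.382580, -0.798159)
0.360000: (-1.382580, -0.798159); f=(-0.962121, -1.103519) → (-1.555761, -0.996793)
(x_1(0.54), x_2(0.54)) ≈ (-1.5558, -0.9968)

-1.5558, -0.9968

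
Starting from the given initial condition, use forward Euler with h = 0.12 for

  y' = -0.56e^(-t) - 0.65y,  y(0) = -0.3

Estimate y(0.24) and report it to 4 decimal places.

Euler: y_{n+1} = y_n + h·f(t_n, y_n).
t=0.000000, y=-0.300000: f=-0.365000 → y ← -0.300000 + 0.12·(-0.365000) = -0.343800
t=0.120000, y=-0.343800: f=-0.273205 → y ← -0.343800 + 0.12·(-0.273205) = -0.376585
y(0.24) ≈ -0.3766

-0.3766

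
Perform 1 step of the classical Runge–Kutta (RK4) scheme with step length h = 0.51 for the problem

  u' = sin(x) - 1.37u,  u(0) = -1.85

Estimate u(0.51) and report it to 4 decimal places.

RK4: k1 = f(x_n, u_n); k2 = f(x_n + h/2, u_n + (h/2)·k1); k3 = f(x_n + h/2, u_n + (h/2)·k2); k4 = f(x_n + h, u_n + h·k3); u_{n+1} = u_n + (h/6)·(k1 + 2k2 + 2k3 + k4).
x=0.000000, u=-1.850000:
  k1 = f(0.000000, -1.850000) = 2.534500
  k2 = f(0.255000, -1.203702) = 1.901318
  k3 = f(0.255000, -1.365164) = 2.122520
  k4 = f(0.510000, -0.767515) = 1.539673
  u ← -1.850000 + (0.51/6)·(k1 + 2k2 + 2k3 + k4) = -0.819643
u(0.51) ≈ -0.8196

-0.8196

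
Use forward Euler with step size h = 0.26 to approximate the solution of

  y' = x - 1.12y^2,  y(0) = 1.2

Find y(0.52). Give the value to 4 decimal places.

Euler: y_{n+1} = y_n + h·f(x_n, y_n).
x=0.000000, y=1.200000: f=-1.612800 → y ← 1.200000 + 0.26·(-1.612800) = 0.780672
x=0.260000, y=0.780672: f=-0.422583 → y ← 0.780672 + 0.26·(-0.422583) = 0.670801
y(0.52) ≈ 0.6708

0.6708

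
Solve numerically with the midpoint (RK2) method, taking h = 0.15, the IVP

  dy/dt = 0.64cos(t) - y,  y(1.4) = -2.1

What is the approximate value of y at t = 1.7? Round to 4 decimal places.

-1.5562

Midpoint: k1 = f(t_n, y_n); k2 = f(t_n + h/2, y_n + (h/2)·k1); y_{n+1} = y_n + h·k2.
t=1.400000, y=-2.100000:
  k1 = f(1.400000, -2.100000) = 2.208779
  k2 = f(1.475000, -1.934342) = 1.995557
  y ← -2.100000 + 0.15·1.995557 = -1.800666
t=1.550000, y=-1.800666:
  k1 = f(1.550000, -1.800666) = 1.813975
  k2 = f(1.625000, -1.664618) = 1.629945
  y ← -1.800666 + 0.15·1.629945 = -1.556175
y(1.7) ≈ -1.5562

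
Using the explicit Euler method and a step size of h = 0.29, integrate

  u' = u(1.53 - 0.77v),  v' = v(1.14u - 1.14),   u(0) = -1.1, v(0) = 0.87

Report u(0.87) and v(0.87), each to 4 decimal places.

-2.7224, 0.0023

Euler on (u,v): u_{n+1} = u_n + h·u', v_{n+1} = v_n + h·v'.
0.000000: (-1.100000, 0.870000); f=(-0.946110, -2.082780) → (-1.374372, 0.265994)
0.290000: (-1.374372, 0.265994); f=(-1.821297, -0.719988) → (-1.902548, 0.057197)
0.580000: (-1.902548, 0.057197); f=(-2.827106, -0.189261) → (-2.722409, 0.002312)
(u(0.87), v(0.87)) ≈ (-2.7224, 0.0023)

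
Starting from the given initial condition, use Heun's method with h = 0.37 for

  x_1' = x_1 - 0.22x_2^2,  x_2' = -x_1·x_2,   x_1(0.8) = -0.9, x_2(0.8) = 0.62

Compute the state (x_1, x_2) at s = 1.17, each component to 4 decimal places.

-1.3438, 0.9165

Heun on (x_1,x_2): k1 = f(s_n, state_n); k2 = f(s_n + h, state_n + h·k1); state_{n+1} = state_n + (h/2)·(k1 + k2).
0.800000: (-0.900000, 0.620000)
  k1 = (-0.984568, 0.558000)
  predictor → (-1.264290, 0.826460)
  k2 = (-1.414558, 1.044885)
  → (-1.343838, 0.916534)
(x_1(1.17), x_2(1.17)) ≈ (-1.3438, 0.9165)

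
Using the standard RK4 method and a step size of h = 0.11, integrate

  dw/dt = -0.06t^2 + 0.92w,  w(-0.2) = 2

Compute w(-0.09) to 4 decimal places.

2.2128

RK4: k1 = f(t_n, w_n); k2 = f(t_n + h/2, w_n + (h/2)·k1); k3 = f(t_n + h/2, w_n + (h/2)·k2); k4 = f(t_n + h, w_n + h·k3); w_{n+1} = w_n + (h/6)·(k1 + 2k2 + 2k3 + k4).
t=-0.200000, w=2.000000:
  k1 = f(-0.200000, 2.000000) = 1.837600
  k2 = f(-0.145000, 2.101068) = 1.931721
  k3 = f(-0.145000, 2.106245) = 1.936484
  k4 = f(-0.090000, 2.213013) = 2.035486
  w ← 2.000000 + (0.11/6)·(k1 + 2k2 + 2k3 + k4) = 2.212841
w(-0.09) ≈ 2.2128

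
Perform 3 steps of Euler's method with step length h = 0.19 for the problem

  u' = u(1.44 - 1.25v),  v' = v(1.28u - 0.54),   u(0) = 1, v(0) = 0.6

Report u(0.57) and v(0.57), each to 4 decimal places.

1.3611, 0.9653

Euler on (u,v): u_{n+1} = u_n + h·u', v_{n+1} = v_n + h·v'.
0.000000: (1.000000, 0.600000); f=(0.690000, 0.444000) → (1.131100, 0.684360)
0.190000: (1.131100, 0.684360); f=(0.661185, 0.621267) → (1.256725, 0.802401)
0.380000: (1.256725, 0.802401); f=(0.549188, 0.857452) → (1.361071, 0.965317)
(u(0.57), v(0.57)) ≈ (1.3611, 0.9653)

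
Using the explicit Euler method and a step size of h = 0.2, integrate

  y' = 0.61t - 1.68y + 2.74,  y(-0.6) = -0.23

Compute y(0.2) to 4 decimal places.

1.2101

Euler: y_{n+1} = y_n + h·f(t_n, y_n).
t=-0.600000, y=-0.230000: f=2.760400 → y ← -0.230000 + 0.2·2.760400 = 0.322080
t=-0.400000, y=0.322080: f=1.954906 → y ← 0.322080 + 0.2·1.954906 = 0.713061
t=-0.200000, y=0.713061: f=1.420057 → y ← 0.713061 + 0.2·1.420057 = 0.997073
t=0.000000, y=0.997073: f=1.064918 → y ← 0.997073 + 0.2·1.064918 = 1.210056
y(0.2) ≈ 1.2101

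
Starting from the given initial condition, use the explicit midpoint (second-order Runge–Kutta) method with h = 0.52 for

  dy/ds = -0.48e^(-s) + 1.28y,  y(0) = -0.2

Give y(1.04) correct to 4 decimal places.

-1.3960

Midpoint: k1 = f(s_n, y_n); k2 = f(s_n + h/2, y_n + (h/2)·k1); y_{n+1} = y_n + h·k2.
s=0.000000, y=-0.200000:
  k1 = f(0.000000, -0.200000) = -0.736000
  k2 = f(0.260000, -0.391360) = -0.871046
  y ← -0.200000 + 0.52·(-0.871046) = -0.652944
s=0.520000, y=-0.652944:
  k1 = f(0.520000, -0.652944) = -1.121138
  k2 = f(0.780000, -0.944440) = -1.428917
  y ← -0.652944 + 0.52·(-1.428917) = -1.395981
y(1.04) ≈ -1.3960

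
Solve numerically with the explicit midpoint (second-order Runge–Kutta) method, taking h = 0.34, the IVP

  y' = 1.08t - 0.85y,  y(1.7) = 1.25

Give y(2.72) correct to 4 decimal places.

2.2106

Midpoint: k1 = f(t_n, y_n); k2 = f(t_n + h/2, y_n + (h/2)·k1); y_{n+1} = y_n + h·k2.
t=1.700000, y=1.250000:
  k1 = f(1.700000, 1.250000) = 0.773500
  k2 = f(1.870000, 1.381495) = 0.845329
  y ← 1.250000 + 0.34·0.845329 = 1.537412
t=2.040000, y=1.537412:
  k1 = f(2.040000, 1.537412) = 0.896400
  k2 = f(2.210000, 1.689800) = 0.950470
  y ← 1.537412 + 0.34·0.950470 = 1.860572
t=2.380000, y=1.860572:
  k1 = f(2.380000, 1.860572) = 0.988914
  k2 = f(2.550000, 2.028687) = 1.029616
  y ← 1.860572 + 0.34·1.029616 = 2.210641
y(2.72) ≈ 2.2106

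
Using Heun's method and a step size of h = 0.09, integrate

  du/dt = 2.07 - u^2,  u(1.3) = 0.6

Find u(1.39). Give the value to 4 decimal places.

0.7445

Heun: k1 = f(t_n, u_n); k2 = f(t_n + h, u_n + h·k1); u_{n+1} = u_n + (h/2)·(k1 + k2).
t=1.300000, u=0.600000:
  k1 = f(1.300000, 0.600000) = 1.710000
  k2 = f(1.390000, 0.753900) = 1.501635
  u ← 0.600000 + (0.09/2)·(1.710000 + 1.501635) = 0.744524
u(1.39) ≈ 0.7445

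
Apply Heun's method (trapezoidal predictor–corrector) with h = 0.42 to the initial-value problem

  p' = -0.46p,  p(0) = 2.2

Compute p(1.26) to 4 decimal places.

Heun: k1 = f(t_n, p_n); k2 = f(t_n + h, p_n + h·k1); p_{n+1} = p_n + (h/2)·(k1 + k2).
t=0.000000, p=2.200000:
  k1 = f(0.000000, 2.200000) = -1.012000
  k2 = f(0.420000, 1.774960) = -0.816482
  p ← 2.200000 + (0.42/2)·(-1.012000 + (-0.816482)) = 1.816019
t=0.420000, p=1.816019:
  k1 = f(0.420000, 1.816019) = -0.835369
  k2 = f(0.840000, 1.465164) = -0.673975
  p ← 1.816019 + (0.42/2)·(-0.835369 + (-0.673975)) = 1.499057
t=0.840000, p=1.499057:
  k1 = f(0.840000, 1.499057) = -0.689566
  k2 = f(1.260000, 1.209439) = -0.556342
  p ← 1.499057 + (0.42/2)·(-0.689566 + (-0.556342)) = 1.237416
p(1.26) ≈ 1.2374

1.2374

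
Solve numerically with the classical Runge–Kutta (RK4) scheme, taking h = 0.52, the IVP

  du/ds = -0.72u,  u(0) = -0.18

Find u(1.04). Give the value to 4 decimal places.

-0.0851

RK4: k1 = f(s_n, u_n); k2 = f(s_n + h/2, u_n + (h/2)·k1); k3 = f(s_n + h/2, u_n + (h/2)·k2); k4 = f(s_n + h, u_n + h·k3); u_{n+1} = u_n + (h/6)·(k1 + 2k2 + 2k3 + k4).
s=0.000000, u=-0.180000:
  k1 = f(0.000000, -0.180000) = 0.129600
  k2 = f(0.260000, -0.146304) = 0.105339
  k3 = f(0.260000, -0.152612) = 0.109881
  k4 = f(0.520000, -0.122862) = 0.088461
  u ← -0.180000 + (0.52/6)·(k1 + 2k2 + 2k3 + k4) = -0.123797
s=0.520000, u=-0.123797:
  k1 = f(0.520000, -0.123797) = 0.089134
  k2 = f(0.780000, -0.100622) = 0.072448
  k3 = f(0.780000, -0.104960) = 0.075571
  k4 = f(1.040000, -0.084500) = 0.060840
  u ← -0.123797 + (0.52/6)·(k1 + 2k2 + 2k3 + k4) = -0.085142
u(1.04) ≈ -0.0851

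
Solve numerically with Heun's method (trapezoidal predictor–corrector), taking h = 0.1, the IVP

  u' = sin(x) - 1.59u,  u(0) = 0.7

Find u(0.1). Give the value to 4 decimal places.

0.6025

Heun: k1 = f(x_n, u_n); k2 = f(x_n + h, u_n + h·k1); u_{n+1} = u_n + (h/2)·(k1 + k2).
x=0.000000, u=0.700000:
  k1 = f(0.000000, 0.700000) = -1.113000
  k2 = f(0.100000, 0.588700) = -0.836200
  u ← 0.700000 + (0.1/2)·(-1.113000 + (-0.836200)) = 0.602540
u(0.1) ≈ 0.6025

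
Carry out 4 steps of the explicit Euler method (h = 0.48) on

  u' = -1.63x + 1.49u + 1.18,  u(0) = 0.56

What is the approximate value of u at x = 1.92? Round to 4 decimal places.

7.3891

Euler: u_{n+1} = u_n + h·f(x_n, u_n).
x=0.000000, u=0.560000: f=2.014400 → u ← 0.560000 + 0.48·2.014400 = 1.526912
x=0.480000, u=1.526912: f=2.672699 → u ← 1.526912 + 0.48·2.672699 = 2.809807
x=0.960000, u=2.809807: f=3.801813 → u ← 2.809807 + 0.48·3.801813 = 4.634678
x=1.440000, u=4.634678: f=5.738470 → u ← 4.634678 + 0.48·5.738470 = 7.389143
u(1.92) ≈ 7.3891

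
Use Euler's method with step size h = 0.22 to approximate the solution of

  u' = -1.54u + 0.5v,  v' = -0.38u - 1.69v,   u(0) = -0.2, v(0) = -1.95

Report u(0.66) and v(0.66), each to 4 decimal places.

Euler on (u,v): u_{n+1} = u_n + h·u', v_{n+1} = v_n + h·v'.
0.000000: (-0.200000, -1.950000); f=(-0.667000, 3.371500) → (-0.346740, -1.208270)
0.220000: (-0.346740, -1.208270); f=(-0.070155, 2.173738) → (-0.362174, -0.730048)
0.440000: (-0.362174, -0.730048); f=(0.192724, 1.371407) → (-0.319775, -0.428338)
(u(0.66), v(0.66)) ≈ (-0.3198, -0.4283)

-0.3198, -0.4283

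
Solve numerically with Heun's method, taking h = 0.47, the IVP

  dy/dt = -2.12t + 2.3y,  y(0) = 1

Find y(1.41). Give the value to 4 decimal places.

Heun: k1 = f(t_n, y_n); k2 = f(t_n + h, y_n + h·k1); y_{n+1} = y_n + (h/2)·(k1 + k2).
t=0.000000, y=1.000000:
  k1 = f(0.000000, 1.000000) = 2.300000
  k2 = f(0.470000, 2.081000) = 3.789900
  y ← 1.000000 + (0.47/2)·(2.300000 + 3.789900) = 2.431126
t=0.470000, y=2.431126:
  k1 = f(0.470000, 2.431126) = 4.595191
  k2 = f(0.940000, 4.590866) = 8.566192
  y ← 2.431126 + (0.47/2)·(4.595191 + 8.566192) = 5.524052
t=0.940000, y=5.524052:
  k1 = f(0.940000, 5.524052) = 10.712519
  k2 = f(1.410000, 10.558935) = 21.296351
  y ← 5.524052 + (0.47/2)·(10.712519 + 21.296351) = 13.046136
y(1.41) ≈ 13.0461

13.0461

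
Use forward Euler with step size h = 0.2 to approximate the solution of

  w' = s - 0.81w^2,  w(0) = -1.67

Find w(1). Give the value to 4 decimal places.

-13.1784

Euler: w_{n+1} = w_n + h·f(s_n, w_n).
s=0.000000, w=-1.670000: f=-2.259009 → w ← -1.670000 + 0.2·(-2.259009) = -2.121802
s=0.200000, w=-2.121802: f=-3.446655 → w ← -2.121802 + 0.2·(-3.446655) = -2.811133
s=0.400000, w=-2.811133: f=-6.000999 → w ← -2.811133 + 0.2·(-6.000999) = -4.011332
s=0.600000, w=-4.011332: f=-12.433538 → w ← -4.011332 + 0.2·(-12.433538) = -6.498040
s=0.800000, w=-6.498040: f=-33.401866 → w ← -6.498040 + 0.2·(-33.401866) = -13.178413
w(1) ≈ -13.1784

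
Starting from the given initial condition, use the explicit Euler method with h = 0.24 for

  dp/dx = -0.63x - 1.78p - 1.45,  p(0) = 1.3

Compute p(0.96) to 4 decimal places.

-0.7493

Euler: p_{n+1} = p_n + h·f(x_n, p_n).
x=0.000000, p=1.300000: f=-3.764000 → p ← 1.300000 + 0.24·(-3.764000) = 0.396640
x=0.240000, p=0.396640: f=-2.307219 → p ← 0.396640 + 0.24·(-2.307219) = -0.157093
x=0.480000, p=-0.157093: f=-1.472775 → p ← -0.157093 + 0.24·(-1.472775) = -0.510559
x=0.720000, p=-0.510559: f=-0.994806 → p ← -0.510559 + 0.24·(-0.994806) = -0.749312
p(0.96) ≈ -0.7493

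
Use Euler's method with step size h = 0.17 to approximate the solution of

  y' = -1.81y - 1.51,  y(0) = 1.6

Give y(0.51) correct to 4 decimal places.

-0.0266

Euler: y_{n+1} = y_n + h·f(t_n, y_n).
t=0.000000, y=1.600000: f=-4.406000 → y ← 1.600000 + 0.17·(-4.406000) = 0.850980
t=0.170000, y=0.850980: f=-3.050274 → y ← 0.850980 + 0.17·(-3.050274) = 0.332433
t=0.340000, y=0.332433: f=-2.111705 → y ← 0.332433 + 0.17·(-2.111705) = -0.026556
y(0.51) ≈ -0.0266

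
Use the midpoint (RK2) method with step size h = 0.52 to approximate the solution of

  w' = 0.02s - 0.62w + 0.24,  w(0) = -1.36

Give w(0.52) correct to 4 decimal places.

Midpoint: k1 = f(s_n, w_n); k2 = f(s_n + h/2, w_n + (h/2)·k1); w_{n+1} = w_n + h·k2.
s=0.000000, w=-1.360000:
  k1 = f(0.000000, -1.360000) = 1.083200
  k2 = f(0.260000, -1.078368) = 0.913788
  w ← -1.360000 + 0.52·0.913788 = -0.884830
w(0.52) ≈ -0.8848

-0.8848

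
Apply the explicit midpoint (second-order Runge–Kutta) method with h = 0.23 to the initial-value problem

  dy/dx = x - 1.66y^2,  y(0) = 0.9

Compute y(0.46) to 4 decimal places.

0.6356

Midpoint: k1 = f(x_n, y_n); k2 = f(x_n + h/2, y_n + (h/2)·k1); y_{n+1} = y_n + h·k2.
x=0.000000, y=0.900000:
  k1 = f(0.000000, 0.900000) = -1.344600
  k2 = f(0.115000, 0.745371) = -0.807259
  y ← 0.900000 + 0.23·(-0.807259) = 0.714330
x=0.230000, y=0.714330:
  k1 = f(0.230000, 0.714330) = -0.617045
  k2 = f(0.345000, 0.643370) = -0.342116
  y ← 0.714330 + 0.23·(-0.342116) = 0.635644
y(0.46) ≈ 0.6356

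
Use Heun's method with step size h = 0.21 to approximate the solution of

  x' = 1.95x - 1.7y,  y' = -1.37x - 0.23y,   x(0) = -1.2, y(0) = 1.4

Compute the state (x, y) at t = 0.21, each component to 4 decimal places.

Heun on (x,y): k1 = f(t_n, state_n); k2 = f(t_n + h, state_n + h·k1); state_{n+1} = state_n + (h/2)·(k1 + k2).
0.000000: (-1.200000, 1.400000)
  k1 = (-4.720000, 1.322000)
  predictor → (-2.191200, 1.677620)
  k2 = (-7.124794, 2.616091)
  → (-2.443703, 1.813500)
(x(0.21), y(0.21)) ≈ (-2.4437, 1.8135)

-2.4437, 1.8135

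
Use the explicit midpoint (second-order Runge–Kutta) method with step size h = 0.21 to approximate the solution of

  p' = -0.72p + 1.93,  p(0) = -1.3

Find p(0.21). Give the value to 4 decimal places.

Midpoint: k1 = f(t_n, p_n); k2 = f(t_n + h/2, p_n + (h/2)·k1); p_{n+1} = p_n + h·k2.
t=0.000000, p=-1.300000:
  k1 = f(0.000000, -1.300000) = 2.866000
  k2 = f(0.105000, -0.999070) = 2.649330
  p ← -1.300000 + 0.21·2.649330 = -0.743641
p(0.21) ≈ -0.7436

-0.7436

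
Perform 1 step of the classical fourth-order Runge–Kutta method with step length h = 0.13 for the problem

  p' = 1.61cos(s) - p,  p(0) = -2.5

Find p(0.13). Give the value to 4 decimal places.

RK4: k1 = f(s_n, p_n); k2 = f(s_n + h/2, p_n + (h/2)·k1); k3 = f(s_n + h/2, p_n + (h/2)·k2); k4 = f(s_n + h, p_n + h·k3); p_{n+1} = p_n + (h/6)·(k1 + 2k2 + 2k3 + k4).
s=0.000000, p=-2.500000:
  k1 = f(0.000000, -2.500000) = 4.110000
  k2 = f(0.065000, -2.232850) = 3.839450
  k3 = f(0.065000, -2.250436) = 3.857036
  k4 = f(0.130000, -1.998585) = 3.595000
  p ← -2.500000 + (0.13/6)·(k1 + 2k2 + 2k3 + k4) = -1.999544
p(0.13) ≈ -1.9995

-1.9995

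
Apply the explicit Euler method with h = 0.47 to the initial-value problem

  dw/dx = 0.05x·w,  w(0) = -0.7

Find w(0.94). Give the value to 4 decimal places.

Euler: w_{n+1} = w_n + h·f(x_n, w_n).
x=0.000000, w=-0.700000: f=0.000000 → w ← -0.700000 + 0.47·0.000000 = -0.700000
x=0.470000, w=-0.700000: f=-0.016450 → w ← -0.700000 + 0.47·(-0.016450) = -0.707731
w(0.94) ≈ -0.7077

-0.7077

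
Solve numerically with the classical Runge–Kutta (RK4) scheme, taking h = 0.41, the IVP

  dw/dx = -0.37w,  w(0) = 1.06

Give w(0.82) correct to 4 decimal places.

0.7826

RK4: k1 = f(x_n, w_n); k2 = f(x_n + h/2, w_n + (h/2)·k1); k3 = f(x_n + h/2, w_n + (h/2)·k2); k4 = f(x_n + h, w_n + h·k3); w_{n+1} = w_n + (h/6)·(k1 + 2k2 + 2k3 + k4).
x=0.000000, w=1.060000:
  k1 = f(0.000000, 1.060000) = -0.392200
  k2 = f(0.205000, 0.979599) = -0.362452
  k3 = f(0.205000, 0.985697) = -0.364708
  k4 = f(0.410000, 0.910470) = -0.336874
  w ← 1.060000 + (0.41/6)·(k1 + 2k2 + 2k3 + k4) = 0.910801
x=0.410000, w=0.910801:
  k1 = f(0.410000, 0.910801) = -0.336997
  k2 = f(0.615000, 0.841717) = -0.311435
  k3 = f(0.615000, 0.846957) = -0.313374
  k4 = f(0.820000, 0.782318) = -0.289458
  w ← 0.910801 + (0.41/6)·(k1 + 2k2 + 2k3 + k4) = 0.782603
w(0.82) ≈ 0.7826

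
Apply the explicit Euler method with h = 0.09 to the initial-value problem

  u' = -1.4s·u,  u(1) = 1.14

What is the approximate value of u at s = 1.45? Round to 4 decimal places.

0.5093

Euler: u_{n+1} = u_n + h·f(s_n, u_n).
s=1.000000, u=1.140000: f=-1.596000 → u ← 1.140000 + 0.09·(-1.596000) = 0.996360
s=1.090000, u=0.996360: f=-1.520445 → u ← 0.996360 + 0.09·(-1.520445) = 0.859520
s=1.180000, u=0.859520: f=-1.419927 → u ← 0.859520 + 0.09·(-1.419927) = 0.731726
s=1.270000, u=0.731726: f=-1.301010 → u ← 0.731726 + 0.09·(-1.301010) = 0.614636
s=1.360000, u=0.614636: f=-1.170266 → u ← 0.614636 + 0.09·(-1.170266) = 0.509312
u(1.45) ≈ 0.5093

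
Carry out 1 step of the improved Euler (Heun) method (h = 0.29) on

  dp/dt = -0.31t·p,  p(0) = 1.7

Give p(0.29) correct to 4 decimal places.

Heun: k1 = f(t_n, p_n); k2 = f(t_n + h, p_n + h·k1); p_{n+1} = p_n + (h/2)·(k1 + k2).
t=0.000000, p=1.700000:
  k1 = f(0.000000, 1.700000) = 0.000000
  k2 = f(0.290000, 1.700000) = -0.152830
  p ← 1.700000 + (0.29/2)·(0.000000 + (-0.152830)) = 1.677840
p(0.29) ≈ 1.6778

1.6778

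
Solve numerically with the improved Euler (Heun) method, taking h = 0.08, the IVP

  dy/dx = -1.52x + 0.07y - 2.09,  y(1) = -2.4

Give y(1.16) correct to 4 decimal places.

-3.0274

Heun: k1 = f(x_n, y_n); k2 = f(x_n + h, y_n + h·k1); y_{n+1} = y_n + (h/2)·(k1 + k2).
x=1.000000, y=-2.400000:
  k1 = f(1.000000, -2.400000) = -3.778000
  k2 = f(1.080000, -2.702240) = -3.920757
  y ← -2.400000 + (0.08/2)·(-3.778000 + (-3.920757)) = -2.707950
x=1.080000, y=-2.707950:
  k1 = f(1.080000, -2.707950) = -3.921157
  k2 = f(1.160000, -3.021643) = -4.064715
  y ← -2.707950 + (0.08/2)·(-3.921157 + (-4.064715)) = -3.027385
y(1.16) ≈ -3.0274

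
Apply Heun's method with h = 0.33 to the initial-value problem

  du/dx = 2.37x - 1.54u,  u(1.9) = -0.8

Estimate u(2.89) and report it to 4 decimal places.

2.7960

Heun: k1 = f(x_n, u_n); k2 = f(x_n + h, u_n + h·k1); u_{n+1} = u_n + (h/2)·(k1 + k2).
x=1.900000, u=-0.800000:
  k1 = f(1.900000, -0.800000) = 5.735000
  k2 = f(2.230000, 1.092550) = 3.602573
  u ← -0.800000 + (0.33/2)·(5.735000 + 3.602573) = 0.740700
x=2.230000, u=0.740700:
  k1 = f(2.230000, 0.740700) = 4.144423
  k2 = f(2.560000, 2.108359) = 2.820327
  u ← 0.740700 + (0.33/2)·(4.144423 + 2.820327) = 1.889883
x=2.560000, u=1.889883:
  k1 = f(2.560000, 1.889883) = 3.156780
  k2 = f(2.890000, 2.931621) = 2.334604
  u ← 1.889883 + (0.33/2)·(3.156780 + 2.334604) = 2.795962
u(2.89) ≈ 2.7960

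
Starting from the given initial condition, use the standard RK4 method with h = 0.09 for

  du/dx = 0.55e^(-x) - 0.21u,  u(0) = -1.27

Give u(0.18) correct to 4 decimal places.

RK4: k1 = f(x_n, u_n); k2 = f(x_n + h/2, u_n + (h/2)·k1); k3 = f(x_n + h/2, u_n + (h/2)·k2); k4 = f(x_n + h, u_n + h·k3); u_{n+1} = u_n + (h/6)·(k1 + 2k2 + 2k3 + k4).
x=0.000000, u=-1.270000:
  k1 = f(0.000000, -1.270000) = 0.816700
  k2 = f(0.045000, -1.233248) = 0.784781
  k3 = f(0.045000, -1.234685) = 0.785082
  k4 = f(0.090000, -1.199343) = 0.754524
  u ← -1.270000 + (0.09/6)·(k1 + 2k2 + 2k3 + k4) = -1.199336
x=0.090000, u=-1.199336:
  k1 = f(0.090000, -1.199336) = 0.754523
  k2 = f(0.135000, -1.165382) = 0.725274
  k3 = f(0.135000, -1.166698) = 0.725550
  k4 = f(0.180000, -1.134036) = 0.697546
  u ← -1.199336 + (0.09/6)·(k1 + 2k2 + 2k3 + k4) = -1.134030
u(0.18) ≈ -1.1340

-1.1340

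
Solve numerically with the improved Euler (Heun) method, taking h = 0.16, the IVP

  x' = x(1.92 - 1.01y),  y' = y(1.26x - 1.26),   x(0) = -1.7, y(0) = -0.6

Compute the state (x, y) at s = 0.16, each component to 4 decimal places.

-2.4629, -0.3434

Heun on (x,y): k1 = f(s_n, state_n); k2 = f(s_n + h, state_n + h·k1); state_{n+1} = state_n + (h/2)·(k1 + k2).
0.000000: (-1.700000, -0.600000)
  k1 = (-4.294200, 2.041200)
  predictor → (-2.387072, -0.273408)
  k2 = (-5.242349, 1.166826)
  → (-2.462924, -0.343358)
(x(0.16), y(0.16)) ≈ (-2.4629, -0.3434)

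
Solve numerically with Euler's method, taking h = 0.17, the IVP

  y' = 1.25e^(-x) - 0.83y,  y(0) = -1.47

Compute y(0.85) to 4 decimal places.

Euler: y_{n+1} = y_n + h·f(x_n, y_n).
x=0.000000, y=-1.470000: f=2.470100 → y ← -1.470000 + 0.17·2.470100 = -1.050083
x=0.170000, y=-1.050083: f=1.926150 → y ← -1.050083 + 0.17·1.926150 = -0.722638
x=0.340000, y=-0.722638: f=1.489502 → y ← -0.722638 + 0.17·1.489502 = -0.469422
x=0.510000, y=-0.469422: f=1.140240 → y ← -0.469422 + 0.17·1.140240 = -0.275581
x=0.680000, y=-0.275581: f=0.862004 → y ← -0.275581 + 0.17·0.862004 = -0.129041
y(0.85) ≈ -0.1290

-0.1290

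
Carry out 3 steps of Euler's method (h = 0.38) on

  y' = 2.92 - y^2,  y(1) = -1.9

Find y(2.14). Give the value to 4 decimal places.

Euler: y_{n+1} = y_n + h·f(s_n, y_n).
s=1.000000, y=-1.900000: f=-0.690000 → y ← -1.900000 + 0.38·(-0.690000) = -2.162200
s=1.380000, y=-2.162200: f=-1.755109 → y ← -2.162200 + 0.38·(-1.755109) = -2.829141
s=1.760000, y=-2.829141: f=-5.084041 → y ← -2.829141 + 0.38·(-5.084041) = -4.761077
y(2.14) ≈ -4.7611

-4.7611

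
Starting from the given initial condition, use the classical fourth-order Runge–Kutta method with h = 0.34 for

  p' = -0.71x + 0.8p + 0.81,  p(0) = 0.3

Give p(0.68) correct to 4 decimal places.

1.0503

RK4: k1 = f(x_n, p_n); k2 = f(x_n + h/2, p_n + (h/2)·k1); k3 = f(x_n + h/2, p_n + (h/2)·k2); k4 = f(x_n + h, p_n + h·k3); p_{n+1} = p_n + (h/6)·(k1 + 2k2 + 2k3 + k4).
x=0.000000, p=0.300000:
  k1 = f(0.000000, 0.300000) = 1.050000
  k2 = f(0.170000, 0.478500) = 1.072100
  k3 = f(0.170000, 0.482257) = 1.075106
  k4 = f(0.340000, 0.665536) = 1.101029
  p ← 0.300000 + (0.34/6)·(k1 + 2k2 + 2k3 + k4) = 0.665242
x=0.340000, p=0.665242:
  k1 = f(0.340000, 0.665242) = 1.100793
  k2 = f(0.510000, 0.852376) = 1.129801
  k3 = f(0.510000, 0.857308) = 1.133746
  k4 = f(0.680000, 1.050715) = 1.167772
  p ← 0.665242 + (0.34/6)·(k1 + 2k2 + 2k3 + k4) = 1.050329
p(0.68) ≈ 1.0503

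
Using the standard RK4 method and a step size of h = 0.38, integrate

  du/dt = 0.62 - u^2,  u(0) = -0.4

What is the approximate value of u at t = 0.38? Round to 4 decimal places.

RK4: k1 = f(t_n, u_n); k2 = f(t_n + h/2, u_n + (h/2)·k1); k3 = f(t_n + h/2, u_n + (h/2)·k2); k4 = f(t_n + h, u_n + h·k3); u_{n+1} = u_n + (h/6)·(k1 + 2k2 + 2k3 + k4).
t=0.000000, u=-0.400000:
  k1 = f(0.000000, -0.400000) = 0.460000
  k2 = f(0.190000, -0.312600) = 0.522281
  k3 = f(0.190000, -0.300767) = 0.529539
  k4 = f(0.380000, -0.198775) = 0.580488
  u ← -0.400000 + (0.38/6)·(k1 + 2k2 + 2k3 + k4) = -0.200872
u(0.38) ≈ -0.2009

-0.2009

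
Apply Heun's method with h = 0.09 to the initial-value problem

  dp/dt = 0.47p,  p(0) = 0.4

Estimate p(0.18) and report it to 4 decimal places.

Heun: k1 = f(t_n, p_n); k2 = f(t_n + h, p_n + h·k1); p_{n+1} = p_n + (h/2)·(k1 + k2).
t=0.000000, p=0.400000:
  k1 = f(0.000000, 0.400000) = 0.188000
  k2 = f(0.090000, 0.416920) = 0.195952
  p ← 0.400000 + (0.09/2)·(0.188000 + 0.195952) = 0.417278
t=0.090000, p=0.417278:
  k1 = f(0.090000, 0.417278) = 0.196121
  k2 = f(0.180000, 0.434929) = 0.204416
  p ← 0.417278 + (0.09/2)·(0.196121 + 0.204416) = 0.435302
p(0.18) ≈ 0.4353

0.4353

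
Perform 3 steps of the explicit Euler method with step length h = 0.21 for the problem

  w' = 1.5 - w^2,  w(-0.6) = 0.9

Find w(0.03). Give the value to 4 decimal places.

Euler: w_{n+1} = w_n + h·f(t_n, w_n).
t=-0.600000, w=0.900000: f=0.690000 → w ← 0.900000 + 0.21·0.690000 = 1.044900
t=-0.390000, w=1.044900: f=0.408184 → w ← 1.044900 + 0.21·0.408184 = 1.130619
t=-0.180000, w=1.130619: f=0.221701 → w ← 1.130619 + 0.21·0.221701 = 1.177176
w(0.03) ≈ 1.1772

1.1772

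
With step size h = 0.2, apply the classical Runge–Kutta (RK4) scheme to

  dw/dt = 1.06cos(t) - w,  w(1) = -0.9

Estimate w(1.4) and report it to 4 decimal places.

-0.4818

RK4: k1 = f(t_n, w_n); k2 = f(t_n + h/2, w_n + (h/2)·k1); k3 = f(t_n + h/2, w_n + (h/2)·k2); k4 = f(t_n + h, w_n + h·k3); w_{n+1} = w_n + (h/6)·(k1 + 2k2 + 2k3 + k4).
t=1.000000, w=-0.900000:
  k1 = f(1.000000, -0.900000) = 1.472720
  k2 = f(1.100000, -0.752728) = 1.233540
  k3 = f(1.100000, -0.776646) = 1.257458
  k4 = f(1.200000, -0.648508) = 1.032608
  w ← -0.900000 + (0.2/6)·(k1 + 2k2 + 2k3 + k4) = -0.650423
t=1.200000, w=-0.650423:
  k1 = f(1.200000, -0.650423) = 1.034522
  k2 = f(1.300000, -0.546970) = 0.830519
  k3 = f(1.300000, -0.567371) = 0.850919
  k4 = f(1.400000, -0.480239) = 0.660404
  w ← -0.650423 + (0.2/6)·(k1 + 2k2 + 2k3 + k4) = -0.481829
w(1.4) ≈ -0.4818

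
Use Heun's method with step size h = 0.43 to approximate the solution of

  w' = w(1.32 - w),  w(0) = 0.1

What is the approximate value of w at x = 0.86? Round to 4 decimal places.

Heun: k1 = f(x_n, w_n); k2 = f(x_n + h, w_n + h·k1); w_{n+1} = w_n + (h/2)·(k1 + k2).
x=0.000000, w=0.100000:
  k1 = f(0.000000, 0.100000) = 0.122000
  k2 = f(0.430000, 0.152460) = 0.178003
  w ← 0.100000 + (0.43/2)·(0.122000 + 0.178003) = 0.164501
x=0.430000, w=0.164501:
  k1 = f(0.430000, 0.164501) = 0.190080
  k2 = f(0.860000, 0.246235) = 0.264399
  w ← 0.164501 + (0.43/2)·(0.190080 + 0.264399) = 0.262214
w(0.86) ≈ 0.2622

0.2622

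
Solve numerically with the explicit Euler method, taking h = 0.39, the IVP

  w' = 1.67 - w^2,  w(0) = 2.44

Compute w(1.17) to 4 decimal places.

1.2890

Euler: w_{n+1} = w_n + h·f(t_n, w_n).
t=0.000000, w=2.440000: f=-4.283600 → w ← 2.440000 + 0.39·(-4.283600) = 0.769396
t=0.390000, w=0.769396: f=1.078030 → w ← 0.769396 + 0.39·1.078030 = 1.189828
t=0.780000, w=1.189828: f=0.254310 → w ← 1.189828 + 0.39·0.254310 = 1.289009
w(1.17) ≈ 1.2890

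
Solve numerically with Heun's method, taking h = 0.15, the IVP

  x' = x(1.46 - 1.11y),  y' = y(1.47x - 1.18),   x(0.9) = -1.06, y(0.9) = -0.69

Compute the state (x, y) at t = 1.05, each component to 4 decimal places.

Heun on (x,y): k1 = f(t_n, state_n); k2 = f(t_n + h, state_n + h·k1); state_{n+1} = state_n + (h/2)·(k1 + k2).
0.900000: (-1.060000, -0.690000)
  k1 = (-2.359454, 1.889358)
  predictor → (-1.413918, -0.406596)
  k2 = (-2.702453, 1.324878)
  → (-1.439643, -0.448932)
(x(1.05), y(1.05)) ≈ (-1.4396, -0.4489)

-1.4396, -0.4489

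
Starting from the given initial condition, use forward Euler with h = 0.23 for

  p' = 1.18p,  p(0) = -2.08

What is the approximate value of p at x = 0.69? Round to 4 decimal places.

Euler: p_{n+1} = p_n + h·f(x_n, p_n).
x=0.000000, p=-2.080000: f=-2.454400 → p ← -2.080000 + 0.23·(-2.454400) = -2.644512
x=0.230000, p=-2.644512: f=-3.120524 → p ← -2.644512 + 0.23·(-3.120524) = -3.362233
x=0.460000, p=-3.362233: f=-3.967434 → p ← -3.362233 + 0.23·(-3.967434) = -4.274742
p(0.69) ≈ -4.2747

-4.2747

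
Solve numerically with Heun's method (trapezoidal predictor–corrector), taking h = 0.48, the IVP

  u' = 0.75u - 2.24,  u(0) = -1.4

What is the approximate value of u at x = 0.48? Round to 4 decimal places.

-3.2635

Heun: k1 = f(x_n, u_n); k2 = f(x_n + h, u_n + h·k1); u_{n+1} = u_n + (h/2)·(k1 + k2).
x=0.000000, u=-1.400000:
  k1 = f(0.000000, -1.400000) = -3.290000
  k2 = f(0.480000, -2.979200) = -4.474400
  u ← -1.400000 + (0.48/2)·(-3.290000 + (-4.474400)) = -3.263456
u(0.48) ≈ -3.2635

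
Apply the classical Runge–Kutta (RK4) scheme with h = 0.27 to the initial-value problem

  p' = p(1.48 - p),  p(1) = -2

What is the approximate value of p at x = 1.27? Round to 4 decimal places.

-8.1385

RK4: k1 = f(x_n, p_n); k2 = f(x_n + h/2, p_n + (h/2)·k1); k3 = f(x_n + h/2, p_n + (h/2)·k2); k4 = f(x_n + h, p_n + h·k3); p_{n+1} = p_n + (h/6)·(k1 + 2k2 + 2k3 + k4).
x=1.000000, p=-2.000000:
  k1 = f(1.000000, -2.000000) = -6.960000
  k2 = f(1.135000, -2.939600) = -12.991856
  k3 = f(1.135000, -3.753901) = -19.647542
  k4 = f(1.270000, -7.304836) = -64.171794
  p ← -2.000000 + (0.27/6)·(k1 + 2k2 + 2k3 + k4) = -8.138477
p(1.27) ≈ -8.1385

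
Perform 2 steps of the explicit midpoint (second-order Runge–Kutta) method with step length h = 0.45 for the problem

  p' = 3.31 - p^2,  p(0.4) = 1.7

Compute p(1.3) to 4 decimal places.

Midpoint: k1 = f(t_n, p_n); k2 = f(t_n + h/2, p_n + (h/2)·k1); p_{n+1} = p_n + h·k2.
t=0.400000, p=1.700000:
  k1 = f(0.400000, 1.700000) = 0.420000
  k2 = f(0.625000, 1.794500) = 0.089770
  p ← 1.700000 + 0.45·0.089770 = 1.740396
t=0.850000, p=1.740396:
  k1 = f(0.850000, 1.740396) = 0.281020
  k2 = f(1.075000, 1.803626) = 0.056933
  p ← 1.740396 + 0.45·0.056933 = 1.766016
p(1.3) ≈ 1.7660

1.7660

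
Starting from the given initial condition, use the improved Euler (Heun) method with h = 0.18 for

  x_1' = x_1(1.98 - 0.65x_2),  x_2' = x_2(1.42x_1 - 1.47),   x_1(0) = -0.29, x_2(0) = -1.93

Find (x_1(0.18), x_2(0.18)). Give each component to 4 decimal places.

-0.4904, -1.3594

Heun on (x_1,x_2): k1 = f(t_n, state_n); k2 = f(t_n + h, state_n + h·k1); state_{n+1} = state_n + (h/2)·(k1 + k2).
0.000000: (-0.290000, -1.930000)
  k1 = (-0.938005, 3.631874)
  predictor → (-0.458841, -1.276263)
  k2 = (-1.289146, 2.707660)
  → (-0.490444, -1.359442)
(x_1(0.18), x_2(0.18)) ≈ (-0.4904, -1.3594)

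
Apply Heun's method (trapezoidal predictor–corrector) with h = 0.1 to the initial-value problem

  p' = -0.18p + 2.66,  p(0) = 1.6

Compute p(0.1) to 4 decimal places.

1.8351

Heun: k1 = f(t_n, p_n); k2 = f(t_n + h, p_n + h·k1); p_{n+1} = p_n + (h/2)·(k1 + k2).
t=0.000000, p=1.600000:
  k1 = f(0.000000, 1.600000) = 2.372000
  k2 = f(0.100000, 1.837200) = 2.329304
  p ← 1.600000 + (0.1/2)·(2.372000 + 2.329304) = 1.835065
p(0.1) ≈ 1.8351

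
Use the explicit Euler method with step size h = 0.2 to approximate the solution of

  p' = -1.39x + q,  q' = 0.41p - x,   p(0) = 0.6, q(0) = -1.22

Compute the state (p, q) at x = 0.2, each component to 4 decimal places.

0.3560, -1.1708

Euler on (p,q): p_{n+1} = p_n + h·p', q_{n+1} = q_n + h·q'.
0.000000: (0.600000, -1.220000); f=(-1.220000, 0.246000) → (0.356000, -1.170800)
(p(0.2), q(0.2)) ≈ (0.3560, -1.1708)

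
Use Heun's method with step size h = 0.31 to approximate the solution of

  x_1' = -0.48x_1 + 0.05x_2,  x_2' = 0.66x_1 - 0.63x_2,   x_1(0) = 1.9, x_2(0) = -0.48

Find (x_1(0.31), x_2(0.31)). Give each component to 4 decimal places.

1.6352, -0.0743

Heun on (x_1,x_2): k1 = f(t_n, state_n); k2 = f(t_n + h, state_n + h·k1); state_{n+1} = state_n + (h/2)·(k1 + k2).
0.000000: (1.900000, -0.480000)
  k1 = (-0.936000, 1.556400)
  predictor → (1.609840, 0.002484)
  k2 = (-0.772599, 1.060929)
  → (1.635167, -0.074314)
(x_1(0.31), x_2(0.31)) ≈ (1.6352, -0.0743)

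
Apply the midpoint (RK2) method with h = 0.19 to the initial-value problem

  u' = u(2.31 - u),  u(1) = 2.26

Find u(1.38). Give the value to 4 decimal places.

2.2882

Midpoint: k1 = f(s_n, u_n); k2 = f(s_n + h/2, u_n + (h/2)·k1); u_{n+1} = u_n + h·k2.
s=1.000000, u=2.260000:
  k1 = f(1.000000, 2.260000) = 0.113000
  k2 = f(1.095000, 2.270735) = 0.089160
  u ← 2.260000 + 0.19·0.089160 = 2.276940
s=1.190000, u=2.276940:
  k1 = f(1.190000, 2.276940) = 0.075275
  k2 = f(1.285000, 2.284092) = 0.059177
  u ← 2.276940 + 0.19·0.059177 = 2.288184
u(1.38) ≈ 2.2882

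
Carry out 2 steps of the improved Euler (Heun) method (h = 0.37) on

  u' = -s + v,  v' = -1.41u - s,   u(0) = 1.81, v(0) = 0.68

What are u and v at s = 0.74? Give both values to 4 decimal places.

Heun on (u,v): k1 = f(s_n, state_n); k2 = f(s_n + h, state_n + h·k1); state_{n+1} = state_n + (h/2)·(k1 + k2).
0.000000: (1.810000, 0.680000)
  k1 = (0.680000, -2.552100)
  predictor → (2.061600, -0.264277)
  k2 = (-0.634277, -3.276856)
  → (1.818459, -0.398357)
0.370000: (1.818459, -0.398357)
  k1 = (-0.768357, -2.934027)
  predictor → (1.534167, -1.483947)
  k2 = (-2.223947, -2.903175)
  → (1.264883, -1.478239)
(u(0.74), v(0.74)) ≈ (1.2649, -1.4782)

1.2649, -1.4782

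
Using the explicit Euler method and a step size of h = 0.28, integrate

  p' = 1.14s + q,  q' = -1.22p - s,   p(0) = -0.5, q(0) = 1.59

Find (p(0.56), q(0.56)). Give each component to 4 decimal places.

Euler on (p,q): p_{n+1} = p_n + h·p', q_{n+1} = q_n + h·q'.
0.000000: (-0.500000, 1.590000); f=(1.590000, 0.610000) → (-0.054800, 1.760800)
0.280000: (-0.054800, 1.760800); f=(2.080000, -0.213144) → (0.527600, 1.701120)
(p(0.56), q(0.56)) ≈ (0.5276, 1.7011)

0.5276, 1.7011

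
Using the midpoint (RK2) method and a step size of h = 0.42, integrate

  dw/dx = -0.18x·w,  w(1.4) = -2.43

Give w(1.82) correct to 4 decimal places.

-2.1499

Midpoint: k1 = f(x_n, w_n); k2 = f(x_n + h/2, w_n + (h/2)·k1); w_{n+1} = w_n + h·k2.
x=1.400000, w=-2.430000:
  k1 = f(1.400000, -2.430000) = 0.612360
  k2 = f(1.610000, -2.301404) = 0.666947
  w ← -2.430000 + 0.42·0.666947 = -2.149882
w(1.82) ≈ -2.1499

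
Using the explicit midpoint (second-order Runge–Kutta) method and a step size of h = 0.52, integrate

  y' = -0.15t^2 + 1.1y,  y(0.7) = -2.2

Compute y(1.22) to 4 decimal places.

Midpoint: k1 = f(t_n, y_n); k2 = f(t_n + h/2, y_n + (h/2)·k1); y_{n+1} = y_n + h·k2.
t=0.700000, y=-2.200000:
  k1 = f(0.700000, -2.200000) = -2.493500
  k2 = f(0.960000, -2.848310) = -3.271381
  y ← -2.200000 + 0.52·(-3.271381) = -3.901118
y(1.22) ≈ -3.9011

-3.9011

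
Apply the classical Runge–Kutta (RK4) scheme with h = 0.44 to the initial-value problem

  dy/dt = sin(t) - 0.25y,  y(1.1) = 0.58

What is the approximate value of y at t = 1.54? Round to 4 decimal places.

0.9204

RK4: k1 = f(t_n, y_n); k2 = f(t_n + h/2, y_n + (h/2)·k1); k3 = f(t_n + h/2, y_n + (h/2)·k2); k4 = f(t_n + h, y_n + h·k3); y_{n+1} = y_n + (h/6)·(k1 + 2k2 + 2k3 + k4).
t=1.100000, y=0.580000:
  k1 = f(1.100000, 0.580000) = 0.746207
  k2 = f(1.320000, 0.744166) = 0.782674
  k3 = f(1.320000, 0.752188) = 0.780668
  k4 = f(1.540000, 0.923494) = 0.768652
  y ← 0.580000 + (0.44/6)·(k1 + 2k2 + 2k3 + k4) = 0.920380
y(1.54) ≈ 0.9204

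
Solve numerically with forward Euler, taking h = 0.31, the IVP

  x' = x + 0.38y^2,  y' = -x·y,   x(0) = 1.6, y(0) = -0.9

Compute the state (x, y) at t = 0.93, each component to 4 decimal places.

3.7949, -0.0149

Euler on (x,y): x_{n+1} = x_n + h·x', y_{n+1} = y_n + h·y'.
0.000000: (1.600000, -0.900000); f=(1.907800, 1.440000) → (2.191418, -0.453600)
0.310000: (2.191418, -0.453600); f=(2.269604, 0.994027) → (2.894995, -0.145452)
0.620000: (2.894995, -0.145452); f=(2.903035, 0.421082) → (3.794936, -0.014916)
(x(0.93), y(0.93)) ≈ (3.7949, -0.0149)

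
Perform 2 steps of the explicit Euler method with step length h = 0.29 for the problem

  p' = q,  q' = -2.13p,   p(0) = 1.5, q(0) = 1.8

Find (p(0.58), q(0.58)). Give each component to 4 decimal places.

Euler on (p,q): p_{n+1} = p_n + h·p', q_{n+1} = q_n + h·q'.
0.000000: (1.500000, 1.800000); f=(1.800000, -3.195000) → (2.022000, 0.873450)
0.290000: (2.022000, 0.873450); f=(0.873450, -4.306860) → (2.275301, -0.375539)
(p(0.58), q(0.58)) ≈ (2.2753, -0.3755)

2.2753, -0.3755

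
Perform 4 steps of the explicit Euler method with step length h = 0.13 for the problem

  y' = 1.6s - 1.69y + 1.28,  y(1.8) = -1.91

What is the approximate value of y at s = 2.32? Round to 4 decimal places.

Euler: y_{n+1} = y_n + h·f(s_n, y_n).
s=1.800000, y=-1.910000: f=7.387900 → y ← -1.910000 + 0.13·7.387900 = -0.949573
s=1.930000, y=-0.949573: f=5.972778 → y ← -0.949573 + 0.13·5.972778 = -0.173112
s=2.060000, y=-0.173112: f=4.868559 → y ← -0.173112 + 0.13·4.868559 = 0.459801
s=2.190000, y=0.459801: f=4.006937 → y ← 0.459801 + 0.13·4.006937 = 0.980703
y(2.32) ≈ 0.9807

0.9807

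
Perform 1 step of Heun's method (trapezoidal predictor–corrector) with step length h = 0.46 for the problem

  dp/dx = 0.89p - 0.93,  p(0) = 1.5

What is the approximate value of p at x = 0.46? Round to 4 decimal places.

1.7244

Heun: k1 = f(x_n, p_n); k2 = f(x_n + h, p_n + h·k1); p_{n+1} = p_n + (h/2)·(k1 + k2).
x=0.000000, p=1.500000:
  k1 = f(0.000000, 1.500000) = 0.405000
  k2 = f(0.460000, 1.686300) = 0.570807
  p ← 1.500000 + (0.46/2)·(0.405000 + 0.570807) = 1.724436
p(0.46) ≈ 1.7244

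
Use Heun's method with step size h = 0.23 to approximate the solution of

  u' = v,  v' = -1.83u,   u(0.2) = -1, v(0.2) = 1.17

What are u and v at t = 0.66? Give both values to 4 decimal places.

Heun on (u,v): k1 = f(t_n, state_n); k2 = f(t_n + h, state_n + h·k1); state_{n+1} = state_n + (h/2)·(k1 + k2).
0.200000: (-1.000000, 1.170000)
  k1 = (1.170000, 1.830000)
  predictor → (-0.730900, 1.590900)
  k2 = (1.590900, 1.337547)
  → (-0.682497, 1.534268)
0.430000: (-0.682497, 1.534268)
  k1 = (1.534268, 1.248969)
  predictor → (-0.329615, 1.821531)
  k2 = (1.821531, 0.603195)
  → (-0.296580, 1.747267)
(u(0.66), v(0.66)) ≈ (-0.2966, 1.7473)

-0.2966, 1.7473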